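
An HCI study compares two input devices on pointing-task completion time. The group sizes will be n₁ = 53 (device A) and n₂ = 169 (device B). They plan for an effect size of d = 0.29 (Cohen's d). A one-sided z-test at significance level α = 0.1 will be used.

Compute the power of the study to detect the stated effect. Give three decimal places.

Power ≈ 0.712

Noncentrality parameter: δ = d / √(1/n₁ + 1/n₂) = 0.29 / √(1/53 + 1/169) = 1.8421
Critical value for a one-sided test at α = 0.1: z_α = 1.282.
Power = P(Z > 1.282 − δ) = Φ(0.561) = 0.7124.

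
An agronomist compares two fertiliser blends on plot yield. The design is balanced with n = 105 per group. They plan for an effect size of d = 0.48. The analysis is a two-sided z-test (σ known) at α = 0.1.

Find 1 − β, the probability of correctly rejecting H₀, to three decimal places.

Power ≈ 0.967

Noncentrality parameter: δ = d·√(n/2) = 0.48 × √(105/2) = 3.4779
Critical value for a two-sided test at α = 0.1: z_{α/2} = 1.645.
Power = Φ(δ − 1.645) + Φ(−δ − 1.645) = Φ(1.833) + Φ(-5.123) = 0.9666 + 0.0000 = 0.9666.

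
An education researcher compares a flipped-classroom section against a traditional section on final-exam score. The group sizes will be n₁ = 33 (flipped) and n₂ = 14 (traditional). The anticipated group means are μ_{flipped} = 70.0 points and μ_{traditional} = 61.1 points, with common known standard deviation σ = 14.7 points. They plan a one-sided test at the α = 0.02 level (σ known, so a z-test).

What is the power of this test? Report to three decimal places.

Standardized effect: d = |μ_{flipped} − μ_{traditional}| / σ = |70.0 − 61.1| / 14.7 = 0.6054
Noncentrality parameter: λ = d / √(1/n₁ + 1/n₂) = 0.6054 / √(1/33 + 1/14) = 1.8982
Critical value for a one-sided test at α = 0.02: z_α = 2.054.
Power = P(Z > 2.054 − λ) = Φ(-0.156) = 0.4382.

Power ≈ 0.438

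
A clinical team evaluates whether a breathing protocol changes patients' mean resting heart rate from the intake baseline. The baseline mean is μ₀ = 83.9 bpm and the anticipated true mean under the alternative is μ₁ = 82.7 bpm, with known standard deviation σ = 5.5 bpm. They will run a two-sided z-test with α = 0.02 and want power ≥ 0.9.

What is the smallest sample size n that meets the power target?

n = 274

Standardized effect: d = |μ₁ − μ₀| / σ = |82.7 − 83.9| / 5.5 = 0.2182
Set Φ(δ − 2.326) = 0.9; then δ − 2.326 = Φ⁻¹(0.9) = 1.282, giving δ = 3.608.
(For δ > 0 the lower-tail rejection region contributes negligibly to power, so the one-term inversion is standard.)
δ = d·√n ⇒ n = (δ/d)² = (3.608 / 0.2182)² = 273.45.
Rounding up, n = 274.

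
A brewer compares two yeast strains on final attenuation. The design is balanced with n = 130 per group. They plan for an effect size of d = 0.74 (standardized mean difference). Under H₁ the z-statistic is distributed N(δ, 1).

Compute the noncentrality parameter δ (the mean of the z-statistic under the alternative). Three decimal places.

δ = d·√(n/2) = 0.74 × √(130/2) = 5.9661

δ ≈ 5.966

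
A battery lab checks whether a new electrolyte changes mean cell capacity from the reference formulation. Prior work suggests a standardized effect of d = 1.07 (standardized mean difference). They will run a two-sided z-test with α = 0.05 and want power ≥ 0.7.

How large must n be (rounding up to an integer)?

Set Φ(δ − 1.960) = 0.7; then δ − 1.960 = Φ⁻¹(0.7) = 0.524, giving δ = 2.484.
(The Φ(−δ − z_{α/2}) term is vanishingly small for δ > 0 and is dropped in the standard sample-size formula.)
δ = d·√n ⇒ n = (δ/d)² = (2.484 / 1.07)² = 5.39.
Rounding up, n = 6.

n = 6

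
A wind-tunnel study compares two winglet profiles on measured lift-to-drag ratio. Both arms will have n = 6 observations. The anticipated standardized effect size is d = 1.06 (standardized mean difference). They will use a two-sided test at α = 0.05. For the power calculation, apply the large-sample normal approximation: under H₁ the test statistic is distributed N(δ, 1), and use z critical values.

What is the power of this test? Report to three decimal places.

Power ≈ 0.451

Noncentrality parameter: δ = d·√(n/2) = 1.06 × √(6/2) = 1.8360
Two-sided α = 0.05 → critical value z_{0.025} = 1.960.
Power = Φ(δ − 1.960) + Φ(−δ − 1.960) = Φ(-0.124) + Φ(-3.796) = 0.4507 + 0.0001 = 0.4507.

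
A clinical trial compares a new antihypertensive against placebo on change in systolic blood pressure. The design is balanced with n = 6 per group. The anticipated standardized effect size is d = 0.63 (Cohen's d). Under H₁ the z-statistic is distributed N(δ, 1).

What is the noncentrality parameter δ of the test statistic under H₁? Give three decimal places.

The noncentrality parameter scales effect size by the design's sample-size factor: δ = d·√(n/2) = 0.63 × √(6/2) = 1.0912

δ ≈ 1.091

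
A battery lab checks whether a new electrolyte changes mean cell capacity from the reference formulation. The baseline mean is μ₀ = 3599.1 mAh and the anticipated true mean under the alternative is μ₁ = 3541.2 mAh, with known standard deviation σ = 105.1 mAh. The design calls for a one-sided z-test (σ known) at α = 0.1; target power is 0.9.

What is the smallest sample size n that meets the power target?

n = 22

Standardized effect: d = |μ₁ − μ₀| / σ = |3541.2 − 3599.1| / 105.1 = 0.5509
Set Φ(δ − 1.282) = 0.9; then δ − 1.282 = Φ⁻¹(0.9) = 1.282, giving δ = 2.563.
δ = d·√n ⇒ n = (δ/d)² = (2.563 / 0.5509)² = 21.65.
Rounding up, n = 22.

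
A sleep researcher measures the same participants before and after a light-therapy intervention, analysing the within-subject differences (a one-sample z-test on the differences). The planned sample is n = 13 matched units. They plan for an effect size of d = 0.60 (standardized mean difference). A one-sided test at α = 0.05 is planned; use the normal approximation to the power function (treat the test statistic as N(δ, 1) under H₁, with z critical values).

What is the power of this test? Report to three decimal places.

Noncentrality parameter: δ = d·√n = 0.60 × √13 = 2.1633
Critical value for a one-sided test at α = 0.05: z_α = 1.645.
Power = P(Z > 1.645 − δ) = Φ(0.518) = 0.6979.

Power ≈ 0.698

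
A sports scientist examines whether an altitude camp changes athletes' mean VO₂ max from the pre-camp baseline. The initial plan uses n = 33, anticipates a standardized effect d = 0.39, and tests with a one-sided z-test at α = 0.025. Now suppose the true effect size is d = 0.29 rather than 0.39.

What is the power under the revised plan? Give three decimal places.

Power ≈ 0.384

With d = 0.29: δ = d·√n = 0.29 × √33 = 1.6659. Critical value z_{0.025} = 1.960.
Revised power = P(Z > 1.960 − δ) = Φ(-0.294) = 0.3844.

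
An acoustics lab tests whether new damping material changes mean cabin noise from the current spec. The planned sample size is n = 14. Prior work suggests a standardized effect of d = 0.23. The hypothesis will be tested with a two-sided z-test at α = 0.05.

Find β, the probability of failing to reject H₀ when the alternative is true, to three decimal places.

β ≈ 0.862

Noncentrality parameter: δ = d·√n = 0.23 × √14 = 0.8606
Two-sided α = 0.05 → critical value z_{0.025} = 1.960.
Power = Φ(δ − 1.960) + Φ(−δ − 1.960) = Φ(-1.099) + Φ(-2.821) = 0.1358 + 0.0024 = 0.1382.
Type II error: β = 1 − power = 1 − 0.1382 = 0.8618.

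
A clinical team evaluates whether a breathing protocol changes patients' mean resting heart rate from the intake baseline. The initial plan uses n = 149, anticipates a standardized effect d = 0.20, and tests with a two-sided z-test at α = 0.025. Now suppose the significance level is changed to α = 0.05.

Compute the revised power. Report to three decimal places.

δ = d·√n = 0.20 × √149 = 2.4413 (unchanged). New critical value: z_{0.025} = 1.960.
Revised power = Φ(δ − 1.960) + Φ(−δ − 1.960) = Φ(0.481) + Φ(-4.401) = 0.6849 + 0.0000 = 0.6849.

Power ≈ 0.685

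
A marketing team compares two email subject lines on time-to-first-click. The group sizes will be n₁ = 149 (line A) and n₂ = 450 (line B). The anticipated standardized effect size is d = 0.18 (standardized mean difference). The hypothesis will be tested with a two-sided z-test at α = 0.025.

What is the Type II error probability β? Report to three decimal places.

Noncentrality parameter: δ = d / √(1/n₁ + 1/n₂) = 0.18 / √(1/149 + 1/450) = 1.9044
Two-sided α = 0.025 → critical value z_{0.0125} = 2.241.
Power = Φ(δ − 2.241) + Φ(−δ − 2.241) = Φ(-0.337) + Φ(-4.146) = 0.3681 + 0.0000 = 0.3681.
Type II error: β = 1 − power = 1 − 0.3681 = 0.6319.

β ≈ 0.632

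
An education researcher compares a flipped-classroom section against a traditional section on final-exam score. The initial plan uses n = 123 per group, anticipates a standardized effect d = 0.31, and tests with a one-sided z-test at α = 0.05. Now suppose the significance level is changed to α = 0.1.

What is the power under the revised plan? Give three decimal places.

δ = d·√(n/2) = 0.31 × √(123/2) = 2.4311 (unchanged). New critical value: z_{0.1} = 1.282.
Revised power = Φ(δ − 1.282) = Φ(1.150) = 0.8748.

Power ≈ 0.875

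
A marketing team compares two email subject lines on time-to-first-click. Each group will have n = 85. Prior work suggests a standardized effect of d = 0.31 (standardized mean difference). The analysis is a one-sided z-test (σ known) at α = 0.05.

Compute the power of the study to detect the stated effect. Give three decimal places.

Noncentrality parameter: δ = d·√(n/2) = 0.31 × √(85/2) = 2.0210
Critical value for a one-sided test at α = 0.05: z_α = 1.645.
Power = Φ(δ − 1.645) = Φ(0.376) = 0.6466.

Power ≈ 0.647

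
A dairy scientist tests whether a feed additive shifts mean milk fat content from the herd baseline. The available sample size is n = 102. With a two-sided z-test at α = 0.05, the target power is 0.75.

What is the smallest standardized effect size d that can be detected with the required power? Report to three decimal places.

d ≈ 0.261

Required noncentrality: δ = z_{0.025} + z_{0.25} = 1.960 + 0.674 = 2.634.
(The second rejection-region term Φ(−δ − z_{α/2}) is negligible and dropped.)
δ = d·√n ⇒ d = δ/√n = 2.634/√102 = 0.2608.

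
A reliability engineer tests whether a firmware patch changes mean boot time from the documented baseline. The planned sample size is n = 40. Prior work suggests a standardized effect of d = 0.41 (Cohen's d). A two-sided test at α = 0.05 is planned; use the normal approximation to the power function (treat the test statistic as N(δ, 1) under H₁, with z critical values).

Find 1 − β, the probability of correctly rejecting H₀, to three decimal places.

Power ≈ 0.737

Noncentrality parameter: λ = d·√n = 0.41 × √40 = 2.5931
Two-sided α = 0.05 → critical value z_{0.025} = 1.960.
Power = Φ(λ − 1.960) + Φ(−λ − 1.960) = Φ(0.633) + Φ(-4.553) = 0.7367 + 0.0000 = 0.7367.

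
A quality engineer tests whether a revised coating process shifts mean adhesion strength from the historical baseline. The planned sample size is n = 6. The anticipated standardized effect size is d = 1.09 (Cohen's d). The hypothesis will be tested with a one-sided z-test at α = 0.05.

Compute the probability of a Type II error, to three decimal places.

Noncentrality parameter: λ = d·√n = 1.09 × √6 = 2.6699
Critical value for a one-sided test at α = 0.05: z_α = 1.645.
Power = Φ(λ − 1.645) = Φ(1.025) = 0.8473.
Type II error: β = 1 − power = 1 − 0.8473 = 0.1527.

β ≈ 0.153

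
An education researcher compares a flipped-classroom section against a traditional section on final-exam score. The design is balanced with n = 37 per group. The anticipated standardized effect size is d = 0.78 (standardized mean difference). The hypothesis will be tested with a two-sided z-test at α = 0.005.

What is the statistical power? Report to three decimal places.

Power ≈ 0.708

Noncentrality parameter: δ = d·√(n/2) = 0.78 × √(37/2) = 3.3549
Critical value for a two-sided test at α = 0.005: z_{α/2} = 2.807.
Power = Φ(δ − 2.807) + Φ(−δ − 2.807) = Φ(0.548) + Φ(-6.162) = 0.7081 + 0.0000 = 0.7081.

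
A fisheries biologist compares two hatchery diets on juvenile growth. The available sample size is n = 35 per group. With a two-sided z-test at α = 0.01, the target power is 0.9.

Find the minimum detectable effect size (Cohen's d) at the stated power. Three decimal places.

d ≈ 0.922

Need Φ(δ − 2.576) = 0.9, so δ = 2.576 + 1.282 = 3.857.
(Lower-tail contribution to power is negligible for δ > 0.)
δ = d·√(n/2) ⇒ d = δ/√(n/2) = 3.857/√(35/2) = 0.9221.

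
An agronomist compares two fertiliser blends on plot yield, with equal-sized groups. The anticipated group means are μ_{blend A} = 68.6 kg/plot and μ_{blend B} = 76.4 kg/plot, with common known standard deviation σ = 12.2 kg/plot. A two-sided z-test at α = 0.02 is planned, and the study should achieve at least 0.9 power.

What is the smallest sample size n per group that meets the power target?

n = 64 per group

Standardized effect: d = |μ_{blend A} − μ_{blend B}| / σ = |68.6 − 76.4| / 12.2 = 0.6393
Set Φ(δ − 2.326) = 0.9; then δ − 2.326 = Φ⁻¹(0.9) = 1.282, giving δ = 3.608.
(Ignoring the negligible lower-tail rejection probability gives the usual closed-form inversion.)
δ = d·√(n/2) ⇒ n = 2(δ/d)² = 2 × (3.608 / 0.6393)² = 63.69.
Rounding up, n = 64 per group.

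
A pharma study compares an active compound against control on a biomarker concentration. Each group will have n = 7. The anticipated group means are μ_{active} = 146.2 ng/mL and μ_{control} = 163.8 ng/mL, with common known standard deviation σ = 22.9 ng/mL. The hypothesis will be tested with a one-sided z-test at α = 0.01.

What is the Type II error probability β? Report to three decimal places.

Standardized effect: d = |μ_{active} − μ_{control}| / σ = |146.2 − 163.8| / 22.9 = 0.7686
Noncentrality parameter: δ = d·√(n/2) = 0.7686 × √(7/2) = 1.4378
Critical value for a one-sided test at α = 0.01: z_α = 2.326.
Power = P(Z > 2.326 − δ) = Φ(-0.889) = 0.1871.
Type II error: β = 1 − power = 1 − 0.1871 = 0.8129.

β ≈ 0.813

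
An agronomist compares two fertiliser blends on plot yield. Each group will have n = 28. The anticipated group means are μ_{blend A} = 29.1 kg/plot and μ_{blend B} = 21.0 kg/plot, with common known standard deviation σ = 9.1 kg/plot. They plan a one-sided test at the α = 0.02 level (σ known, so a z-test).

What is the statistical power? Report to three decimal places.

Standardized effect: d = |μ_{blend A} − μ_{blend B}| / σ = |29.1 − 21.0| / 9.1 = 0.8901
Noncentrality parameter: δ = d·√(n/2) = 0.8901 × √(28/2) = 3.3305
Critical value for a one-sided test at α = 0.02: z_α = 2.054.
Power = Φ(δ − 2.054) = Φ(1.277) = 0.8992.

Power ≈ 0.899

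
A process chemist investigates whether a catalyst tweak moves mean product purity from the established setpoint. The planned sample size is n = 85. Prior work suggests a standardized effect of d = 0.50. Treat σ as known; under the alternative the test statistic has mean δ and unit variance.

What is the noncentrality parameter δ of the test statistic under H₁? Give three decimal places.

δ ≈ 4.610

The noncentrality parameter scales effect size by the design's sample-size factor: δ = d·√n = 0.50 × √85 = 4.6098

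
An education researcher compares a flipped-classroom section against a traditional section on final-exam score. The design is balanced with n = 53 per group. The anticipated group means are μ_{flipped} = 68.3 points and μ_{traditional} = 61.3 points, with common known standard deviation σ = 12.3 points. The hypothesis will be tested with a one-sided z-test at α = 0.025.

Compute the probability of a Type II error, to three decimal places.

Standardized effect: d = |μ_{flipped} − μ_{traditional}| / σ = |68.3 − 61.3| / 12.3 = 0.5691
Noncentrality parameter: δ = d·√(n/2) = 0.5691 × √(53/2) = 2.9297
One-sided α = 0.025 → critical value z_{0.025} = 1.960.
Power = P(Z > 1.960 − δ) = Φ(0.970) = 0.8339.
Type II error: β = 1 − power = 1 − 0.8339 = 0.1661.

β ≈ 0.166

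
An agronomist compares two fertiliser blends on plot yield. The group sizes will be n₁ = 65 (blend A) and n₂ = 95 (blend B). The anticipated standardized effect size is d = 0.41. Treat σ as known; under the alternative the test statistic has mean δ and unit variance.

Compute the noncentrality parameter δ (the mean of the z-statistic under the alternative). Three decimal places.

δ ≈ 2.547

δ = d / √(1/n₁ + 1/n₂) = 0.41 / √(1/65 + 1/95) = 2.5471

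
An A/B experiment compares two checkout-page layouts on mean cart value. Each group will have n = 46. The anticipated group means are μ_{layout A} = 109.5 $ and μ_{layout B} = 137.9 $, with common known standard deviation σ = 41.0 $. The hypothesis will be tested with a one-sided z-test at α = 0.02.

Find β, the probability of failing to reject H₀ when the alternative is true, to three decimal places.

Standardized effect: d = |μ_{layout A} − μ_{layout B}| / σ = |109.5 − 137.9| / 41.0 = 0.6927
Noncentrality parameter: δ = d·√(n/2) = 0.6927 × √(46/2) = 3.3220
Critical value for a one-sided test at α = 0.02: z_α = 2.054.
Power = Φ(δ − 2.054) = Φ(1.268) = 0.8976.
Type II error: β = 1 − power = 1 − 0.8976 = 0.1024.

β ≈ 0.102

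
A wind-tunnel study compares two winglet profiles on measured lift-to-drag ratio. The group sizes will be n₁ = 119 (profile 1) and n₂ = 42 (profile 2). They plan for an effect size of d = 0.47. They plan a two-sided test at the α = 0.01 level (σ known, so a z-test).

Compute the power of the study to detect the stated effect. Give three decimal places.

Power ≈ 0.517

Noncentrality parameter: δ = d / √(1/n₁ + 1/n₂) = 0.47 / √(1/119 + 1/42) = 2.6187
Two-sided α = 0.01 → critical value z_{0.005} = 2.576.
Power = Φ(δ − 2.576) + Φ(−δ − 2.576) = Φ(0.043) + Φ(-5.195) = 0.5171 + 0.0000 = 0.5171.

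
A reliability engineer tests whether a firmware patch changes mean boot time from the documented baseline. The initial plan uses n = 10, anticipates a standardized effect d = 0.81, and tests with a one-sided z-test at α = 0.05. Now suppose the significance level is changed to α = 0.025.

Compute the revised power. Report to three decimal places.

Power ≈ 0.726

δ = d·√n = 0.81 × √10 = 2.5614 (unchanged). New critical value: z_{0.025} = 1.960.
Revised power = P(Z > 1.960 − δ) = Φ(0.601) = 0.7262.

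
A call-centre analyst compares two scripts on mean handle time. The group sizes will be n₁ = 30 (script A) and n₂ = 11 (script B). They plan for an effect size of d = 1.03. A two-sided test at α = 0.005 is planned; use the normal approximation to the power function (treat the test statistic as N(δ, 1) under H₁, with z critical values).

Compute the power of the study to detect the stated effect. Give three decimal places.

Power ≈ 0.546

Noncentrality parameter: δ = d / √(1/n₁ + 1/n₂) = 1.03 / √(1/30 + 1/11) = 2.9221
Two-sided α = 0.005 → critical value z_{0.0025} = 2.807.
Power = Φ(δ − 2.807) + Φ(−δ − 2.807) = Φ(0.115) + Φ(-5.729) = 0.5458 + 0.0000 = 0.5458.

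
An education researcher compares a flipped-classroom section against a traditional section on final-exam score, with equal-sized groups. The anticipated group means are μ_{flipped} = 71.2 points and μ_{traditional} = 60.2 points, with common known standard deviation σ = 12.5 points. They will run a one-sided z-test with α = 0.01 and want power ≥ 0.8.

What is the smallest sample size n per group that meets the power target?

Standardized effect: d = |μ_{flipped} − μ_{traditional}| / σ = |71.2 − 60.2| / 12.5 = 0.8800
Set Φ(δ − 2.326) = 0.8; then δ − 2.326 = Φ⁻¹(0.8) = 0.842, giving δ = 3.168.
δ = d·√(n/2) ⇒ n = 2(δ/d)² = 2 × (3.168 / 0.8800)² = 25.92.
Rounding up, n = 26 per group.

n = 26 per group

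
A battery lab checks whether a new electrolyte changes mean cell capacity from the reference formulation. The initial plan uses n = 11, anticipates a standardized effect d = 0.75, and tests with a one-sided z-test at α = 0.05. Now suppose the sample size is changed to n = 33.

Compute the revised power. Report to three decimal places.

With n = 33: δ = d·√n = 0.75 × √33 = 4.3084. Critical value z_{0.05} = 1.645.
Revised power = Φ(δ − 1.645) = Φ(2.664) = 0.9961.

Power ≈ 0.996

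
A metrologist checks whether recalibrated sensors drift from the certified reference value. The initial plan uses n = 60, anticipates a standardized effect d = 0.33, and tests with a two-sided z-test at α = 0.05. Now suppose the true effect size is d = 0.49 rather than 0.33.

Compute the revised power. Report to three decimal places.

Power ≈ 0.967

With d = 0.49: δ = d·√n = 0.49 × √60 = 3.7955. Critical value z_{0.025} = 1.960.
Revised power = Φ(δ − 1.960) + Φ(−δ − 1.960) = Φ(1.836) + Φ(-5.755) = 0.9668 + 0.0000 = 0.9668.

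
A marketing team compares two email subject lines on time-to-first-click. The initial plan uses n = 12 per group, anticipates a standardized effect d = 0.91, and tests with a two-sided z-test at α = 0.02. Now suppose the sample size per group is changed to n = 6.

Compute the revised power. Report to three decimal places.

With n = 6 per group: δ = d·√(n/2) = 0.91 × √(6/2) = 1.5762. Critical value z_{0.01} = 2.326.
Revised power = Φ(δ − 2.326) + Φ(−δ − 2.326) = Φ(-0.750) + Φ(-3.903) = 0.2266 + 0.0000 = 0.2266.

Power ≈ 0.227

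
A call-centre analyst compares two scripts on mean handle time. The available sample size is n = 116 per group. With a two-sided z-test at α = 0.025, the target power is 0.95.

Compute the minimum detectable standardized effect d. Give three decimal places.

d ≈ 0.510

Need Φ(δ − 2.241) = 0.95, so δ = 2.241 + 1.645 = 3.886.
(Lower-tail contribution to power is negligible for δ > 0.)
δ = d·√(n/2) ⇒ d = δ/√(n/2) = 3.886/√(116/2) = 0.5103.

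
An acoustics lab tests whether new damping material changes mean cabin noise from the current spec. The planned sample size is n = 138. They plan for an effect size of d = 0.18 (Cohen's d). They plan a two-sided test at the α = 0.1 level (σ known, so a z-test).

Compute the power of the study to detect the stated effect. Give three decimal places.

Power ≈ 0.681

Noncentrality parameter: δ = d·√n = 0.18 × √138 = 2.1145
Critical value for a two-sided test at α = 0.1: z_{α/2} = 1.645.
Power = Φ(δ − 1.645) + Φ(−δ − 1.645) = Φ(0.470) + Φ(-3.759) = 0.6807 + 0.0001 = 0.6808.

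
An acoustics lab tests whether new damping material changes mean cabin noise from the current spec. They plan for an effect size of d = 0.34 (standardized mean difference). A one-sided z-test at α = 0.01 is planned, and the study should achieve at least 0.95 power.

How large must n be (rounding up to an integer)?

Set Φ(δ − 2.326) = 0.95; then δ − 2.326 = Φ⁻¹(0.95) = 1.645, giving δ = 3.971.
δ = d·√n ⇒ n = (δ/d)² = (3.971 / 0.34)² = 136.42.
Round up to the next whole unit.

n = 137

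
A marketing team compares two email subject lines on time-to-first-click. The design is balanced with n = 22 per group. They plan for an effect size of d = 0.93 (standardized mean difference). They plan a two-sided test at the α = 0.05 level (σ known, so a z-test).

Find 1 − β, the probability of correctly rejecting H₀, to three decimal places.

Noncentrality parameter: δ = d·√(n/2) = 0.93 × √(22/2) = 3.0845
Critical value for a two-sided test at α = 0.05: z_{α/2} = 1.960.
Power = Φ(δ − 1.960) + Φ(−δ − 1.960) = Φ(1.124) + Φ(-5.044) = 0.8696 + 0.0000 = 0.8696.

Power ≈ 0.870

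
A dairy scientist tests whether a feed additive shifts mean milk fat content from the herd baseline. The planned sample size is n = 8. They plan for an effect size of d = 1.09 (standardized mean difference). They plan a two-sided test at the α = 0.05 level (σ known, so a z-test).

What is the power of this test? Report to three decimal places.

Noncentrality parameter: λ = d·√n = 1.09 × √8 = 3.0830
Critical value for a two-sided test at α = 0.05: z_{α/2} = 1.960.
Power = Φ(λ − 1.960) + Φ(−λ − 1.960) = Φ(1.123) + Φ(-5.043) = 0.8693 + 0.0000 = 0.8693.

Power ≈ 0.869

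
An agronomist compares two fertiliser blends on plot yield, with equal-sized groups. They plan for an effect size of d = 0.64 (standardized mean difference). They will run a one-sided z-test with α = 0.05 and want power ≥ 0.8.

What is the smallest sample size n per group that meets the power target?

Set Φ(δ − 1.645) = 0.8; then δ − 1.645 = Φ⁻¹(0.8) = 0.842, giving δ = 2.486.
δ = d·√(n/2) ⇒ n = 2(δ/d)² = 2 × (2.486 / 0.64)² = 30.19.
Rounding up, n = 31 per group.

n = 31 per group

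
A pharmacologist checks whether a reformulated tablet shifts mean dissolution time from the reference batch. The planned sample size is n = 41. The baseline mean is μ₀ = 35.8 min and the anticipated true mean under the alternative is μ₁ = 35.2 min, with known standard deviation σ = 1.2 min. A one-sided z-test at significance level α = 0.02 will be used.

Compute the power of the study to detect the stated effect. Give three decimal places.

Power ≈ 0.874

Standardized effect: d = |μ₁ − μ₀| / σ = |35.2 − 35.8| / 1.2 = 0.5000
Noncentrality parameter: δ = d·√n = 0.5000 × √41 = 3.2016
One-sided α = 0.02 → critical value z_{0.02} = 2.054.
Power = P(Z > 2.054 − δ) = Φ(1.148) = 0.8745.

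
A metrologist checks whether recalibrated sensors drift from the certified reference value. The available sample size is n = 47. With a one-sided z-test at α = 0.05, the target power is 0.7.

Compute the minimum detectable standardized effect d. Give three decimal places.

Required noncentrality: δ = z_{0.05} + z_{0.30} = 1.645 + 0.524 = 2.169.
δ = d·√n ⇒ d = δ/√n = 2.169/√47 = 0.3164.

d ≈ 0.316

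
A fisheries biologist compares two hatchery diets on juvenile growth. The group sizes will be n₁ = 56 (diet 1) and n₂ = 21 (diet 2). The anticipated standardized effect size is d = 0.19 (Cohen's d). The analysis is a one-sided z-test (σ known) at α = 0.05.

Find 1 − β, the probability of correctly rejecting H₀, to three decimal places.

Power ≈ 0.183

Noncentrality parameter: δ = d / √(1/n₁ + 1/n₂) = 0.19 / √(1/56 + 1/21) = 0.7425
One-sided α = 0.05 → critical value z_{0.05} = 1.645.
Power = Φ(δ − 1.645) = Φ(-0.902) = 0.1834.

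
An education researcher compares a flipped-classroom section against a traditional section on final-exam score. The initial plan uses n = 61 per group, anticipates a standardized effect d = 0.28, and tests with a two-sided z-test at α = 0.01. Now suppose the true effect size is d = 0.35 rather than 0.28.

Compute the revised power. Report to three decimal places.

With d = 0.35: δ = d·√(n/2) = 0.35 × √(61/2) = 1.9329. Critical value z_{0.005} = 2.576.
Revised power = Φ(δ − 2.576) + Φ(−δ − 2.576) = Φ(-0.643) + Φ(-4.509) = 0.2601 + 0.0000 = 0.2602.

Power ≈ 0.260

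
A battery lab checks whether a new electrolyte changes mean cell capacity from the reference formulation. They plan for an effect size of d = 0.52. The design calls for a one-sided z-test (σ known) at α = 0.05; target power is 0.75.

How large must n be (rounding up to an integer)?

n = 20

Set Φ(δ − 1.645) = 0.75; then δ − 1.645 = Φ⁻¹(0.75) = 0.674, giving δ = 2.319.
δ = d·√n ⇒ n = (δ/d)² = (2.319 / 0.52)² = 19.89.
Round up to the next whole unit.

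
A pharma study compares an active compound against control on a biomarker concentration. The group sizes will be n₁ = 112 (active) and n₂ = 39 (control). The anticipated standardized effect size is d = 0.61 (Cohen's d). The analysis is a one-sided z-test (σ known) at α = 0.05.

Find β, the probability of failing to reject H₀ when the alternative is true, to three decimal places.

Noncentrality parameter: δ = d / √(1/n₁ + 1/n₂) = 0.61 / √(1/112 + 1/39) = 3.2808
Critical value for a one-sided test at α = 0.05: z_α = 1.645.
Power = P(Z > 1.645 − δ) = Φ(1.636) = 0.9491.
Type II error: β = 1 − power = 1 − 0.9491 = 0.0509.

β ≈ 0.051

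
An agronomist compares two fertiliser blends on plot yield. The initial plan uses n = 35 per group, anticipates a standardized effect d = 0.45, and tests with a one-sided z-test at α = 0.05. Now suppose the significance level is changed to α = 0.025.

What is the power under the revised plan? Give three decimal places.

δ = d·√(n/2) = 0.45 × √(35/2) = 1.8825 (unchanged). New critical value: z_{0.025} = 1.960.
Revised power = P(Z > 1.960 − δ) = Φ(-0.077) = 0.4691.

Power ≈ 0.469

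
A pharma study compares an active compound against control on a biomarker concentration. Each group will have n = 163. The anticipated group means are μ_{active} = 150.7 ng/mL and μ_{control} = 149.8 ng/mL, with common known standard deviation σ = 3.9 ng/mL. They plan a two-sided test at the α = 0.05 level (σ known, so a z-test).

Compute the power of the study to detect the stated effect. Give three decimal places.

Standardized effect: d = |μ_{active} − μ_{control}| / σ = |150.7 − 149.8| / 3.9 = 0.2308
Noncentrality parameter: λ = d·√(n/2) = 0.2308 × √(163/2) = 2.0833
Two-sided α = 0.05 → critical value z_{0.025} = 1.960.
Power = Φ(λ − 1.960) + Φ(−λ − 1.960) = Φ(0.123) + Φ(-4.043) = 0.5491 + 0.0000 = 0.5491.

Power ≈ 0.549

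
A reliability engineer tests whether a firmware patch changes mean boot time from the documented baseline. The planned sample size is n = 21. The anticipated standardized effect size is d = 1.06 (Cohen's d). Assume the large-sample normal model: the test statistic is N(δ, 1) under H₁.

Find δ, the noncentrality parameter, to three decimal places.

The noncentrality parameter scales effect size by the design's sample-size factor: δ = d·√n = 1.06 × √21 = 4.8575

δ ≈ 4.858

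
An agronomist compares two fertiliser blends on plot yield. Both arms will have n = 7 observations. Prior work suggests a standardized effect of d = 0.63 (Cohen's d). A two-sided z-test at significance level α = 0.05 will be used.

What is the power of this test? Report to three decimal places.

Power ≈ 0.218

Noncentrality parameter: δ = d·√(n/2) = 0.63 × √(7/2) = 1.1786
Critical value for a two-sided test at α = 0.05: z_{α/2} = 1.960.
Power = Φ(δ − 1.960) + Φ(−δ − 1.960) = Φ(-0.781) + Φ(-3.139) = 0.2173 + 0.0008 = 0.2181.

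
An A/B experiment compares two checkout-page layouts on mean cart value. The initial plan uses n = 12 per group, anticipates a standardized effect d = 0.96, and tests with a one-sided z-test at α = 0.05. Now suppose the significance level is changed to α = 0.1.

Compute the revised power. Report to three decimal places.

δ = d·√(n/2) = 0.96 × √(12/2) = 2.3515 (unchanged). New critical value: z_{0.1} = 1.282.
Revised power = Φ(δ − 1.282) = Φ(1.070) = 0.8577.

Power ≈ 0.858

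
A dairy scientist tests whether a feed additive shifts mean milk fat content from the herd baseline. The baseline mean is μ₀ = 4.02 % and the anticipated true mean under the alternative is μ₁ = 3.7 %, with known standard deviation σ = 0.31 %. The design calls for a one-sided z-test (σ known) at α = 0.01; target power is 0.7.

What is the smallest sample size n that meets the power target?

n = 8

Standardized effect: d = |μ₁ − μ₀| / σ = |3.7 − 4.02| / 0.31 = 1.0323
For power 0.7 need Φ(δ − z_{0.01}) = 0.7, so δ = z_{0.01} + z_{0.30} = 2.326 + 0.524 = 2.851.
δ = d·√n ⇒ n = (δ/d)² = (2.851 / 1.0323)² = 7.63.
Round up to the next whole unit.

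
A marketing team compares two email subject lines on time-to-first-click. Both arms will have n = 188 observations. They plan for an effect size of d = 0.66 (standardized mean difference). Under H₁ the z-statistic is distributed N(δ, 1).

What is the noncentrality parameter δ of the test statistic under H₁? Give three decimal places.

δ ≈ 6.399

The noncentrality parameter scales effect size by the design's sample-size factor: δ = d·√(n/2) = 0.66 × √(188/2) = 6.3989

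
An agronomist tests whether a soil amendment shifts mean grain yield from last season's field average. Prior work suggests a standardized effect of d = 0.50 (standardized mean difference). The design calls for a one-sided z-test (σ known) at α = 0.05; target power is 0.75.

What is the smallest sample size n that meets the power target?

n = 22

Set Φ(δ − 1.645) = 0.75; then δ − 1.645 = Φ⁻¹(0.75) = 0.674, giving δ = 2.319.
δ = d·√n ⇒ n = (δ/d)² = (2.319 / 0.50)² = 21.52.
Round up to the next whole unit.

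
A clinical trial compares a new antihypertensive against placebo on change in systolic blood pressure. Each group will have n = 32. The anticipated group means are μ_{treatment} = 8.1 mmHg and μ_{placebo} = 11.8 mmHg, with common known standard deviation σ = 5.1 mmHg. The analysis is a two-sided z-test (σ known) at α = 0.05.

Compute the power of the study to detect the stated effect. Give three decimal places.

Standardized effect: d = |μ_{treatment} − μ_{placebo}| / σ = |8.1 − 11.8| / 5.1 = 0.7255
Noncentrality parameter: δ = d·√(n/2) = 0.7255 × √(32/2) = 2.9020
Two-sided α = 0.05 → critical value z_{0.025} = 1.960.
Power = Φ(δ − 1.960) + Φ(−δ − 1.960) = Φ(0.942) + Φ(-4.862) = 0.8269 + 0.0000 = 0.8269.

Power ≈ 0.827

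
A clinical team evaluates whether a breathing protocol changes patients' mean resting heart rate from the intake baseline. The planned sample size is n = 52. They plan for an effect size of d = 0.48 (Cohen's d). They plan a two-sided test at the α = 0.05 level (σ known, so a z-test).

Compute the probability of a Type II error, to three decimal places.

β ≈ 0.067

Noncentrality parameter: δ = d·√n = 0.48 × √52 = 3.4613
Critical value for a two-sided test at α = 0.05: z_{α/2} = 1.960.
Power = Φ(δ − 1.960) + Φ(−δ − 1.960) = Φ(1.501) + Φ(-5.421) = 0.9334 + 0.0000 = 0.9334.
Type II error: β = 1 − power = 1 − 0.9334 = 0.0666.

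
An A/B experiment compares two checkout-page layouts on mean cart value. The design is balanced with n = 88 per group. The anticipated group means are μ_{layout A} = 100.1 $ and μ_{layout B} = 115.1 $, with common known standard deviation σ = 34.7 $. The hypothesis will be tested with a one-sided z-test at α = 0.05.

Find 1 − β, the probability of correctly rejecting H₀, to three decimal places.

Power ≈ 0.889

Standardized effect: d = |μ_{layout A} − μ_{layout B}| / σ = |100.1 − 115.1| / 34.7 = 0.4323
Noncentrality parameter: δ = d·√(n/2) = 0.4323 × √(88/2) = 2.8674
Critical value for a one-sided test at α = 0.05: z_α = 1.645.
Power = P(Z > 1.645 − δ) = Φ(1.223) = 0.8892.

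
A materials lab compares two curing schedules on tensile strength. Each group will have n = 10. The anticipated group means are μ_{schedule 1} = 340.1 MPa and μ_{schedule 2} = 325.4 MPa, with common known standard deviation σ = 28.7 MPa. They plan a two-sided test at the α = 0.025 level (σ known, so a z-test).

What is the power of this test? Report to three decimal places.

Power ≈ 0.137

Standardized effect: d = |μ_{schedule 1} − μ_{schedule 2}| / σ = |340.1 − 325.4| / 28.7 = 0.5122
Noncentrality parameter: δ = d·√(n/2) = 0.5122 × √(10/2) = 1.1453
Critical value for a two-sided test at α = 0.025: z_{α/2} = 2.241.
Power = Φ(δ − 2.241) + Φ(−δ − 2.241) = Φ(-1.096) + Φ(-3.387) = 0.1365 + 0.0004 = 0.1369.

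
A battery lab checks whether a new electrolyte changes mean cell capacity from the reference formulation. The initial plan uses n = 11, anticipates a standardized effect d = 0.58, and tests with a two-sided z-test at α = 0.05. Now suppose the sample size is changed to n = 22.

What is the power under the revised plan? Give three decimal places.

With n = 22: δ = d·√n = 0.58 × √22 = 2.7204. Critical value z_{0.025} = 1.960.
Revised power = Φ(δ − 1.960) + Φ(−δ − 1.960) = Φ(0.760) + Φ(-4.680) = 0.7765 + 0.0000 = 0.7765.

Power ≈ 0.777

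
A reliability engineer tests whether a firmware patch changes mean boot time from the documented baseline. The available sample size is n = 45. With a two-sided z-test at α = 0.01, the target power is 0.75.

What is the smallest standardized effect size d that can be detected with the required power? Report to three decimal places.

Need Φ(δ − 2.576) = 0.75, so δ = 2.576 + 0.674 = 3.250.
(Lower-tail contribution to power is negligible for δ > 0.)
δ = d·√n ⇒ d = δ/√n = 3.250/√45 = 0.4845.

d ≈ 0.485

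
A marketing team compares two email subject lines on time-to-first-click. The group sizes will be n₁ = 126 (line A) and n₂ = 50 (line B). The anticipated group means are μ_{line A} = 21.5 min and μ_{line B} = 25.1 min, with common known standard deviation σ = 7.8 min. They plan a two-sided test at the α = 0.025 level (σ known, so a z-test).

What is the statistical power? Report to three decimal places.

Standardized effect: d = |μ_{line A} − μ_{line B}| / σ = |21.5 − 25.1| / 7.8 = 0.4615
Noncentrality parameter: δ = d / √(1/n₁ + 1/n₂) = 0.4615 / √(1/126 + 1/50) = 2.7614
Critical value for a two-sided test at α = 0.025: z_{α/2} = 2.241.
Power = Φ(δ − 2.241) + Φ(−δ − 2.241) = Φ(0.520) + Φ(-5.003) = 0.6985 + 0.0000 = 0.6985.

Power ≈ 0.698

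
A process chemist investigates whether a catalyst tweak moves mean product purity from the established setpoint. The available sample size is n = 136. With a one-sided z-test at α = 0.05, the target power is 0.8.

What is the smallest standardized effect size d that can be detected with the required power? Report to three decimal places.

d ≈ 0.213

Required noncentrality: δ = z_{0.05} + z_{0.20} = 1.645 + 0.842 = 2.486.
δ = d·√n ⇒ d = δ/√n = 2.486/√136 = 0.2132.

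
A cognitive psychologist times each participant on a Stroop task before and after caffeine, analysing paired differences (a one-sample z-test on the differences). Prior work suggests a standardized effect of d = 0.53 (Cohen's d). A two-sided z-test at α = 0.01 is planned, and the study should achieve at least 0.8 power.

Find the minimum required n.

n = 42

Set Φ(δ − 2.576) = 0.8; then δ − 2.576 = Φ⁻¹(0.8) = 0.842, giving δ = 3.417.
(For δ > 0 the lower-tail rejection region contributes negligibly to power, so the one-term inversion is standard.)
δ = d·√n ⇒ n = (δ/d)² = (3.417 / 0.53)² = 41.58.
Round up to the next whole unit.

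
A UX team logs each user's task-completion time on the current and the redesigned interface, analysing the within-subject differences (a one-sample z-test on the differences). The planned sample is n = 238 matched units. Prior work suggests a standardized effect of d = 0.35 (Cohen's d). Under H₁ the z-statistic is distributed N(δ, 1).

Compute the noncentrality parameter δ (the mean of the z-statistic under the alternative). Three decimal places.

δ ≈ 5.400

δ = d·√n = 0.35 × √238 = 5.3995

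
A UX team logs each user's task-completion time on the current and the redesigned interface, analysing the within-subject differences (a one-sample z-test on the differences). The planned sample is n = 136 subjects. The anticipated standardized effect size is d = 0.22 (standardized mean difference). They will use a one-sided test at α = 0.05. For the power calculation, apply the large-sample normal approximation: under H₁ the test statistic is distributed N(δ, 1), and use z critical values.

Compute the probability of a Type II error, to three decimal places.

β ≈ 0.179

Noncentrality parameter: δ = d·√n = 0.22 × √136 = 2.5656
One-sided α = 0.05 → critical value z_{0.05} = 1.645.
Power = P(Z > 1.645 − δ) = Φ(0.921) = 0.8214.
Type II error: β = 1 − power = 1 − 0.8214 = 0.1786.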